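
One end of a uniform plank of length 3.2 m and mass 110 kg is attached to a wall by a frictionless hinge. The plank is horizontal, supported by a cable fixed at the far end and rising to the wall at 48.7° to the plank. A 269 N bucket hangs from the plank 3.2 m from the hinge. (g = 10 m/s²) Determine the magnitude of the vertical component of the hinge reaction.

|H_y| ≈ 550 N

Take torques about the hinge: T sin 48.7° · 3.2 = 110×10×1.6 + 269×3.2 = 2620.8 N·m.
So T = 2620.8 / (0.7513 × 3.2) = 1090.2 N.
ΣF_y = 0: H_y = (110×10 + 269) − T sin 48.7° = 1369 − 819 = 550 N.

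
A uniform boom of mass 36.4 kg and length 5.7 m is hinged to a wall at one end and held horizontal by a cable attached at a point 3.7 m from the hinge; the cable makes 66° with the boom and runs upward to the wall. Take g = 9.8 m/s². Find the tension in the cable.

Take torques about the hinge: T sin 66° · 3.7 = 36.4×9.8×2.85 = 1016.7 N·m.
So T = 1016.7 / (0.9135 × 3.7) = 300.77 N.

T ≈ 301 N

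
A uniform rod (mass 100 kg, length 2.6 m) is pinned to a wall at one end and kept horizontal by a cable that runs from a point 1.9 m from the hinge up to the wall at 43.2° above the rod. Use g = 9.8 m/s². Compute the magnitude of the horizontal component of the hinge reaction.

H_x ≈ 714 N

Take torques about the hinge: T sin 43.2° · 1.9 = 100×9.8×1.3 = 1274 N·m.
So T = 1274 / (0.6845 × 1.9) = 979.52 N.
ΣF_x = 0: H_x = T cos 43.2° = 714.04 N.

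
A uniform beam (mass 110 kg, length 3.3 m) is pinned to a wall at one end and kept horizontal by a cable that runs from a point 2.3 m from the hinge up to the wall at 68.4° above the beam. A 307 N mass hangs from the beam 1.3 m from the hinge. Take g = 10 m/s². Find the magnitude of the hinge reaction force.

Take torques about the hinge: T sin 68.4° · 2.3 = 110×10×1.65 + 307×1.3 = 2214.1 N·m.
So T = 2214.1 / (0.9298 × 2.3) = 1035.4 N.
ΣF_x = 0: H_x = T cos 68.4° = 381.14 N.
ΣF_y = 0: H_y = (110×10 + 307) − T sin 68.4° = 1407 − 962.65 = 444.35 N.
|H| = √(H_x² + H_y²) = √((381.14)² + (444.35)²) = 585.42 N.

|H| ≈ 585 N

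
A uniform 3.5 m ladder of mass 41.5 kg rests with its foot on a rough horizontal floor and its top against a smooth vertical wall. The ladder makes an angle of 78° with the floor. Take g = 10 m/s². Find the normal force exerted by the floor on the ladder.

ΣF_y = 0: N_floor = 41.5×10 = 415 N.

N_floor ≈ 415 N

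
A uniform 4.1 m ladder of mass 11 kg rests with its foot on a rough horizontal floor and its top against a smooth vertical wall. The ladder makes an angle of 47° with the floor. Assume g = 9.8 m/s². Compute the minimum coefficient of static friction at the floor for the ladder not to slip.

ΣF_y = 0: N_floor = 11×9.8 = 107.8 N.
Torques about the foot: N_wall · 4.1 sin 47° = 11×9.8×2.05 cos 47° → N_wall = 50.263 N.
ΣF_x = 0: f_floor = N_wall = 50.263 N.
μ_min = f_floor / N_floor = 50.263 / 107.8 = 0.4663.

μ_min ≈ 0.466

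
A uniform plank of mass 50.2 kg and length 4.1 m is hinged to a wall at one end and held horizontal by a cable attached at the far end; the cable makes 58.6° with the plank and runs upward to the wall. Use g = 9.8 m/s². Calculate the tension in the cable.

Take torques about the hinge: T sin 58.6° · 4.1 = 50.2×9.8×2.05 = 1008.5 N·m.
So T = 1008.5 / (0.8536 × 4.1) = 288.18 N.

T ≈ 288 N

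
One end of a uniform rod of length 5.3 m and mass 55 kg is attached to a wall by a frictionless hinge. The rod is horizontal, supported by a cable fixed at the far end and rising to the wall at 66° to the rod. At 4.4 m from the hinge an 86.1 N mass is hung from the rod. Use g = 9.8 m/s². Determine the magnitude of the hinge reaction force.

Take torques about the hinge: T sin 66° · 5.3 = 55×9.8×2.65 + 86.1×4.4 = 1807.2 N·m.
So T = 1807.2 / (0.9135 × 5.3) = 373.25 N.
ΣF_x = 0: H_x = T cos 66° = 151.81 N.
ΣF_y = 0: H_y = (55×9.8 + 86.1) − T sin 66° = 625.1 − 340.98 = 284.12 N.
|H| = √(H_x² + H_y²) = √((151.81)² + (284.12)²) = 322.14 N.

|H| ≈ 322 N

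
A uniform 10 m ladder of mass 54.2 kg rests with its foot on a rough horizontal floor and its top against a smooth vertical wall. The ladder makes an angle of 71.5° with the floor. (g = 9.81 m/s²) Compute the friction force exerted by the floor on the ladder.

Torques about the foot: N_wall · 10 sin 71.5° = 54.2×9.81×5 cos 71.5° → N_wall = 88.953 N.
ΣF_x = 0: f_floor = N_wall = 88.953 N.

f ≈ 89 N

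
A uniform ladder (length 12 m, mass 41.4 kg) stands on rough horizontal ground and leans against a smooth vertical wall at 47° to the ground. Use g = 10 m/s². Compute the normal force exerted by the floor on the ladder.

ΣF_y = 0: N_floor = 41.4×10 = 414 N.

N_floor ≈ 414 N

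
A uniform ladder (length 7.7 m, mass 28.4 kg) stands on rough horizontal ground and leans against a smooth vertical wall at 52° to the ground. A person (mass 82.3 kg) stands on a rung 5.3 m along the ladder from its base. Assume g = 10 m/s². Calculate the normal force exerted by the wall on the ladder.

N_wall ≈ 554 N

Torques about the foot: N_wall · 7.7 sin 52° = 28.4×10×3.85 cos 52° + 82.3×10×5.3 cos 52° → N_wall = 553.53 N.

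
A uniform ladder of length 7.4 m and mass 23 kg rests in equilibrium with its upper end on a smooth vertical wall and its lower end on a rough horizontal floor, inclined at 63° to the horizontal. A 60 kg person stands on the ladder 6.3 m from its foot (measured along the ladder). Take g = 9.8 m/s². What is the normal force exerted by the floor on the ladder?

N_floor ≈ 813 N

ΣF_y = 0: N_floor = 23×9.8 + 60×9.8 = 813.4 N.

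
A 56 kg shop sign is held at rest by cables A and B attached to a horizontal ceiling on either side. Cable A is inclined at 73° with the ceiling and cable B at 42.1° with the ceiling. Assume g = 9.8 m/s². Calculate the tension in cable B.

T_B ≈ 177 N

Weight W = 56 × 9.8 = 548.8 N acts straight down.
Horizontal: T_A cos 73° = T_B cos 42.1°  →  T_A = 2.538 T_B.
Vertical: T_A sin 73° + T_B sin 42.1° = 548.8.
Substituting the horizontal relation into the vertical equation gives 3.097 T_B = 548.8, so T_B = 177.2 N.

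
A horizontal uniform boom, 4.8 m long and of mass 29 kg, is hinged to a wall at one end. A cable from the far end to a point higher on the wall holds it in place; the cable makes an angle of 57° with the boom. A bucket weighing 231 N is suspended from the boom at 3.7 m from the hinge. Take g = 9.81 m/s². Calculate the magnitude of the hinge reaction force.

|H| ≈ 285 N

Take torques about the hinge: T sin 57° · 4.8 = 29×9.81×2.4 + 231×3.7 = 1537.5 N·m.
So T = 1537.5 / (0.8387 × 4.8) = 381.92 N.
ΣF_x = 0: H_x = T cos 57° = 208.01 N.
ΣF_y = 0: H_y = (29×9.81 + 231) − T sin 57° = 515.49 − 320.31 = 195.18 N.
|H| = √(H_x² + H_y²) = √((208.01)² + (195.18)²) = 285.24 N.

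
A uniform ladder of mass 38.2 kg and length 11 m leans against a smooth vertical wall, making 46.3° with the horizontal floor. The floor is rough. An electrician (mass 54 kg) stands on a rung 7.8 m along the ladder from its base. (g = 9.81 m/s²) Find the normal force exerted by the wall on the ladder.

N_wall ≈ 538 N

Torques about the foot: N_wall · 11 sin 46.3° = 38.2×9.81×5.5 cos 46.3° + 54×9.81×7.8 cos 46.3° → N_wall = 538.02 N.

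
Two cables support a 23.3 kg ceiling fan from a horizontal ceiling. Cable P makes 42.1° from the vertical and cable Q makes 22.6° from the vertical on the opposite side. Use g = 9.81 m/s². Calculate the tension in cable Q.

T_Q ≈ 169 N

Angles from the horizontal: cable P is 90° − 42.1° = 47.9°, cable Q is 90° − 22.6° = 67.4°.
Weight W = 23.3 × 9.81 = 228.6 N acts straight down.
Horizontal: T_P cos 47.9° = T_Q cos 67.4°  →  T_P = 0.5732 T_Q.
Vertical: T_P sin 47.9° + T_Q sin 67.4° = 228.6.
Substituting the horizontal relation into the vertical equation gives 1.349 T_Q = 228.6, so T_Q = 169.5 N.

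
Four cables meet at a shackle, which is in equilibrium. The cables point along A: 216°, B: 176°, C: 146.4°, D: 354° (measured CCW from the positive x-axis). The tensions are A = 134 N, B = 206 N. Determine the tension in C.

Resolve: ΣF_x = 134 cos 216° + 206 cos 176° + T_C cos 146.4° + T_D cos 354° = 0.
        ΣF_y = 134 sin 216° + 206 sin 176° + T_C sin 146.4° + T_D sin 354° = 0.
The known terms sum to (-313.9, -64.39) N, so -0.8329 T_C + 0.9945 T_D = 313.9 and 0.5534 T_C − 0.1045 T_D = 64.39.
Solving simultaneously: T_C = 209.1 N, T_D = 490.7 N.

T_C ≈ 209 N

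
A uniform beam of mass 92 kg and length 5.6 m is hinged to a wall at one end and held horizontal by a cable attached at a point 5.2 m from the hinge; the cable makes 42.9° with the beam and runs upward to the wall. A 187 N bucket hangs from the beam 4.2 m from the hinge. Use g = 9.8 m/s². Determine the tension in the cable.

Take torques about the hinge: T sin 42.9° · 5.2 = 92×9.8×2.8 + 187×4.2 = 3309.9 N·m.
So T = 3309.9 / (0.6807 × 5.2) = 935.06 N.

T ≈ 935 N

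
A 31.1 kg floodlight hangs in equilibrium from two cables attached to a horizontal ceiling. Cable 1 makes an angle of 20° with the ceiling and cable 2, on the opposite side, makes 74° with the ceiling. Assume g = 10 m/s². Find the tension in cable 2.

Weight W = 31.1 × 10 = 311 N acts straight down.
Horizontal: T_1 cos 20° = T_2 cos 74°  →  T_1 = 0.2933 T_2.
Vertical: T_1 sin 20° + T_2 sin 74° = 311.
Substituting the horizontal relation into the vertical equation gives 1.062 T_2 = 311, so T_2 = 293 N.

T_2 ≈ 293 N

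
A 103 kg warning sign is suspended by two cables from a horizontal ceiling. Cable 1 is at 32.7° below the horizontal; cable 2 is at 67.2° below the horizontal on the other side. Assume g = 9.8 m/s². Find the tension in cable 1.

Weight W = 103 × 9.8 = 1009 N acts straight down.
Horizontal: T_1 cos 32.7° = T_2 cos 67.2°  →  T_2 = 2.172 T_1.
Vertical: T_1 sin 32.7° + T_2 sin 67.2° = 1009.
Substituting the horizontal relation into the vertical equation gives 2.542 T_1 = 1009, so T_1 = 397.1 N.

T_1 ≈ 397 N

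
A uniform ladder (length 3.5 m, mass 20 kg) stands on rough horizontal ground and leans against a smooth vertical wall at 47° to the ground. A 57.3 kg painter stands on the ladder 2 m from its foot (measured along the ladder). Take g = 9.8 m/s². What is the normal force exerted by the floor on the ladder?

ΣF_y = 0: N_floor = 20×9.8 + 57.3×9.8 = 757.54 N.

N_floor ≈ 758 N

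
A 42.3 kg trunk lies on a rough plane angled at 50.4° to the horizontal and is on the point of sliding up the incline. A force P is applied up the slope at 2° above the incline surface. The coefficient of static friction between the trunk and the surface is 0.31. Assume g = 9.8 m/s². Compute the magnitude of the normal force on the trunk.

On the verge of sliding up the incline, friction equals μN and acts down the slope.
Perpendicular: N + P sin 2° = W cos 50.4° = 264.2 N.
Along incline: P cos 2° = W sin 50.4° + μN  with W sin 50.4° = 319.4 N.
Solving the pair for P and N: P = 397.3 N, N = 250.4 N (and f = μN = 77.62 N).

N ≈ 250 N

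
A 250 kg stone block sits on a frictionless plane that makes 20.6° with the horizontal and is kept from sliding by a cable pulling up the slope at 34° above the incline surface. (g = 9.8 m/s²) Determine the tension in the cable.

T ≈ 1040 N

Take axes along and perpendicular to the incline. Weight components: W sin 20.6° = 862 N down-slope, W cos 20.6° = 2293 N into the surface.
Along incline: T cos 34° = W sin 20.6° → T = 1040 N.
Perpendicular: N = W cos 20.6° − T sin 34° = 1712 N.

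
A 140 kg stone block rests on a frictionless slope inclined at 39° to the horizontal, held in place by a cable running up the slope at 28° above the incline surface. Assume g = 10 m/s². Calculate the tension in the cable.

T ≈ 998 N

Take axes along and perpendicular to the incline. Weight components: W sin 39° = 881 N down-slope, W cos 39° = 1088 N into the surface.
Along incline: T cos 28° = W sin 39° → T = 997.8 N.
Perpendicular: N = W cos 39° − T sin 28° = 619.5 N.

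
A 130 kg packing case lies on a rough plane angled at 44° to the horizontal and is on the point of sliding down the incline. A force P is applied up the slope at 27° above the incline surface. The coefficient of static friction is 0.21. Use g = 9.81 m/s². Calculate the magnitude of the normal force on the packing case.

N ≈ 522 N

On the verge of sliding down the incline, friction equals μN and acts up the slope.
Perpendicular: N + P sin 27° = W cos 44° = 917.4 N.
Along incline: P cos 27° + μN = W sin 44° with W sin 44° = 885.9 N.
Solving the pair for P and N: P = 871.3 N, N = 521.8 N (and f = μN = 109.6 N).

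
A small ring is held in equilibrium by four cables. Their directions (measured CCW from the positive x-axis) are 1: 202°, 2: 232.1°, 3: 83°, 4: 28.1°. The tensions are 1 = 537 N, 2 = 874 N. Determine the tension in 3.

Resolve: ΣF_x = 537 cos 202° + 874 cos 232.1° + T_3 cos 83° + T_4 cos 28.1° = 0.
        ΣF_y = 537 sin 202° + 874 sin 232.1° + T_3 sin 83° + T_4 sin 28.1° = 0.
The known terms sum to (-1035, -890.8) N, so 0.1219 T_3 + 0.8821 T_4 = 1035 and 0.9925 T_3 + 0.4710 T_4 = 890.8.
Solving simultaneously: T_3 = 364.8 N, T_4 = 1123 N.

T_3 ≈ 365 N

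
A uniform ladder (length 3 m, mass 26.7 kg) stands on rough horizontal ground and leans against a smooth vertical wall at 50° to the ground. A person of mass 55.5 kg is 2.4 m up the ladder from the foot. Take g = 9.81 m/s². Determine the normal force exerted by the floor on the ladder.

ΣF_y = 0: N_floor = 26.7×9.81 + 55.5×9.81 = 806.38 N.

N_floor ≈ 806 N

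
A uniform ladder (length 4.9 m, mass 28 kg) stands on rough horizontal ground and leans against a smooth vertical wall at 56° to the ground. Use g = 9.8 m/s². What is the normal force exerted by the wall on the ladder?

Torques about the foot: N_wall · 4.9 sin 56° = 28×9.8×2.45 cos 56° → N_wall = 92.543 N.

N_wall ≈ 92.5 N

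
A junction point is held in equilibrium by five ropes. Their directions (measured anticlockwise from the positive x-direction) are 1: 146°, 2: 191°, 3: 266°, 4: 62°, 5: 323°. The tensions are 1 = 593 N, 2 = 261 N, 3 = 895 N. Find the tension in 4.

Resolve: ΣF_x = 593 cos 146° + 261 cos 191° + 895 cos 266° + T_4 cos 62° + T_5 cos 323° = 0.
        ΣF_y = 593 sin 146° + 261 sin 191° + 895 sin 266° + T_4 sin 62° + T_5 sin 323° = 0.
The known terms sum to (-810.3, -611) N, so 0.4695 T_4 + 0.7986 T_5 = 810.3 and 0.8829 T_4 − 0.6018 T_5 = 611.
Solving simultaneously: T_4 = 987.8 N, T_5 = 433.9 N.

T_4 ≈ 988 N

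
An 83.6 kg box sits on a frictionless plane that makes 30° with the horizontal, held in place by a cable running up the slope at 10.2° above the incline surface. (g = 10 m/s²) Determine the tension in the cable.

Take axes along and perpendicular to the incline. Weight components: W sin 30° = 418 N down-slope, W cos 30° = 724 N into the surface.
Along incline: T cos 10.2° = W sin 30° → T = 424.7 N.
Perpendicular: N = W cos 30° − T sin 10.2° = 648.8 N.

T ≈ 425 N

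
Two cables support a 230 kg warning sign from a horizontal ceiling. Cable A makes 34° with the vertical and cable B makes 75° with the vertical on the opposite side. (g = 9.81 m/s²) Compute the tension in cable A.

T_A ≈ 2300 N

Angles from the horizontal: cable A is 90° − 34° = 56°, cable B is 90° − 75° = 15°.
Weight W = 230 × 9.81 = 2256 N acts straight down.
Horizontal: T_A cos 56° = T_B cos 15°  →  T_B = 0.5789 T_A.
Vertical: T_A sin 56° + T_B sin 15° = 2256.
Substituting the horizontal relation into the vertical equation gives 0.9789 T_A = 2256, so T_A = 2305 N.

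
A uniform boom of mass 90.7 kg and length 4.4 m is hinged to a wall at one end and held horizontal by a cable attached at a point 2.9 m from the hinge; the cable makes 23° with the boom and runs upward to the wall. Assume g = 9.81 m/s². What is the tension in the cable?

Take torques about the hinge: T sin 23° · 2.9 = 90.7×9.81×2.2 = 1957.5 N·m.
So T = 1957.5 / (0.3907 × 2.9) = 1727.5 N.

T ≈ 1730 N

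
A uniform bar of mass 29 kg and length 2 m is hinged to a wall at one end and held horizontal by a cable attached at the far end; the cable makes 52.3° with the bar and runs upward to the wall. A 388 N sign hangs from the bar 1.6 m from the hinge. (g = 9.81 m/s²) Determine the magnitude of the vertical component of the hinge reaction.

|H_y| ≈ 220 N

Take torques about the hinge: T sin 52.3° · 2 = 29×9.81×1 + 388×1.6 = 905.29 N·m.
So T = 905.29 / (0.7912 × 2) = 572.08 N.
ΣF_y = 0: H_y = (29×9.81 + 388) − T sin 52.3° = 672.49 − 452.65 = 219.84 N.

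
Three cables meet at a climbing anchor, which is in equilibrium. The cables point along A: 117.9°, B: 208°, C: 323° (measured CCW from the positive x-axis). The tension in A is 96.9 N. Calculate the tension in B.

Resolve: ΣF_x = 96.9 cos 117.9° + T_B cos 208° + T_C cos 323° = 0.
        ΣF_y = 96.9 sin 117.9° + T_B sin 208° + T_C sin 323° = 0.
The known terms sum to (-45.34, 85.64) N, so -0.8829 T_B + 0.7986 T_C = 45.34 and -0.4695 T_B − 0.6018 T_C = -85.64.
Solving simultaneously: T_B = 45.35 N, T_C = 106.9 N.

T_B ≈ 45.4 N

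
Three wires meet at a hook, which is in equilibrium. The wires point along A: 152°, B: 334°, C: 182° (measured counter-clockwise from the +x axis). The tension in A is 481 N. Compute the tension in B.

T_B ≈ 512 N

Resolve: ΣF_x = 481 cos 152° + T_B cos 334° + T_C cos 182° = 0.
        ΣF_y = 481 sin 152° + T_B sin 334° + T_C sin 182° = 0.
The known terms sum to (-424.7, 225.8) N, so 0.8988 T_B − 0.9994 T_C = 424.7 and -0.4384 T_B − 0.0349 T_C = -225.8.
Solving simultaneously: T_B = 512.3 N, T_C = 35.76 N.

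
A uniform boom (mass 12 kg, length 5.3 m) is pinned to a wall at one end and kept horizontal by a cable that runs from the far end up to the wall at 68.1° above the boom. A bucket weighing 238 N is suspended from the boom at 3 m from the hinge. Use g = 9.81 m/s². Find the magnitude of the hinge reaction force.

|H| ≈ 180 N

Take torques about the hinge: T sin 68.1° · 5.3 = 12×9.81×2.65 + 238×3 = 1026 N·m.
So T = 1026 / (0.9278 × 5.3) = 208.63 N.
ΣF_x = 0: H_x = T cos 68.1° = 77.817 N.
ΣF_y = 0: H_y = (12×9.81 + 238) − T sin 68.1° = 355.72 − 193.58 = 162.14 N.
|H| = √(H_x² + H_y²) = √((77.817)² + (162.14)²) = 179.85 N.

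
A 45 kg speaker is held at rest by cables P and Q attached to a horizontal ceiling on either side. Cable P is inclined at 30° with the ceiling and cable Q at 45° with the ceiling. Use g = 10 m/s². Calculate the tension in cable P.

T_P ≈ 329 N

Weight W = 45 × 10 = 450 N acts straight down.
Horizontal: T_P cos 30° = T_Q cos 45°  →  T_Q = 1.225 T_P.
Vertical: T_P sin 30° + T_Q sin 45° = 450.
Substituting the horizontal relation into the vertical equation gives 1.366 T_P = 450, so T_P = 329.4 N.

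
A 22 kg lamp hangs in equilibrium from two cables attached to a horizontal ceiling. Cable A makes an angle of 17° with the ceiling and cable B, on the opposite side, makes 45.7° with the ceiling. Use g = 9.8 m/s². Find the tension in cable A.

T_A ≈ 169 N

Weight W = 22 × 9.8 = 215.6 N acts straight down.
Horizontal: T_A cos 17° = T_B cos 45.7°  →  T_B = 1.369 T_A.
Vertical: T_A sin 17° + T_B sin 45.7° = 215.6.
Substituting the horizontal relation into the vertical equation gives 1.272 T_A = 215.6, so T_A = 169.5 N.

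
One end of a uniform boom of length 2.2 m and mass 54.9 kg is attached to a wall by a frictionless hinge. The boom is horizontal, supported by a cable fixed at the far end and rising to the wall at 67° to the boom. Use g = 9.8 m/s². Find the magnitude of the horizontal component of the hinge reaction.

H_x ≈ 114 N

Take torques about the hinge: T sin 67° · 2.2 = 54.9×9.8×1.1 = 591.82 N·m.
So T = 591.82 / (0.9205 × 2.2) = 292.24 N.
ΣF_x = 0: H_x = T cos 67° = 114.19 N.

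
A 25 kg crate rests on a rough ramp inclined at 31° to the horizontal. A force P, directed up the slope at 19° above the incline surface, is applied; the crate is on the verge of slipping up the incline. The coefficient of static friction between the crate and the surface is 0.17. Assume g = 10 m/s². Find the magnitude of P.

P ≈ 165 N

On the verge of sliding up the incline, friction equals μN and acts down the slope.
Perpendicular: N + P sin 19° = W cos 31° = 214.3 N.
Along incline: P cos 19° = W sin 31° + μN  with W sin 31° = 128.8 N.
Solving the pair for P and N: P = 165 N, N = 160.6 N (and f = μN = 27.29 N).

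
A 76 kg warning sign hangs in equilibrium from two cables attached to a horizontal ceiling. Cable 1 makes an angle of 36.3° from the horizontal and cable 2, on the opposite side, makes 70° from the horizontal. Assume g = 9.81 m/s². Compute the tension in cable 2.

Weight W = 76 × 9.81 = 745.6 N acts straight down.
Horizontal: T_1 cos 36.3° = T_2 cos 70°  →  T_1 = 0.4244 T_2.
Vertical: T_1 sin 36.3° + T_2 sin 70° = 745.6.
Substituting the horizontal relation into the vertical equation gives 1.191 T_2 = 745.6, so T_2 = 626 N.

T_2 ≈ 626 N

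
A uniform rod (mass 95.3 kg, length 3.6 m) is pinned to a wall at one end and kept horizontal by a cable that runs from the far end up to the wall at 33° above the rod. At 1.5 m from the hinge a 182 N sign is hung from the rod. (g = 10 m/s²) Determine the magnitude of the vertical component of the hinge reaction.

Take torques about the hinge: T sin 33° · 3.6 = 95.3×10×1.8 + 182×1.5 = 1988.4 N·m.
So T = 1988.4 / (0.5446 × 3.6) = 1014.1 N.
ΣF_y = 0: H_y = (95.3×10 + 182) − T sin 33° = 1135 − 552.33 = 582.67 N.

|H_y| ≈ 583 N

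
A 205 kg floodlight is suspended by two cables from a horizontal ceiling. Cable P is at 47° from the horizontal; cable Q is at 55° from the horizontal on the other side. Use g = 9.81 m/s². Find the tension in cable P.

Weight W = 205 × 9.81 = 2011 N acts straight down.
Horizontal: T_P cos 47° = T_Q cos 55°  →  T_Q = 1.189 T_P.
Vertical: T_P sin 47° + T_Q sin 55° = 2011.
Substituting the horizontal relation into the vertical equation gives 1.705 T_P = 2011, so T_P = 1179 N.

T_P ≈ 1180 N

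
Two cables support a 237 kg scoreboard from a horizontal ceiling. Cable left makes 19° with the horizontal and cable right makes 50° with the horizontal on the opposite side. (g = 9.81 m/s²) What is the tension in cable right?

T_right ≈ 2350 N

Weight W = 237 × 9.81 = 2325 N acts straight down.
Horizontal: T_left cos 19° = T_right cos 50°  →  T_left = 0.6798 T_right.
Vertical: T_left sin 19° + T_right sin 50° = 2325.
Substituting the horizontal relation into the vertical equation gives 0.9874 T_right = 2325, so T_right = 2355 N.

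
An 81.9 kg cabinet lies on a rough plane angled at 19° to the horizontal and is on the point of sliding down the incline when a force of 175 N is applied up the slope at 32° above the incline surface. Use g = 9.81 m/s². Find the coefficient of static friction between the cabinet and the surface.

μ ≈ 0.170

On the verge of sliding down the incline, friction is at its maximum μN and acts up the slope.
Perpendicular to incline: N = W cos 19° − P sin 32° = 759.7 − 92.74 = 666.9 N.
Along incline: P cos 32° + μN = W sin 19° → μ = (W sin 19° − P cos 32°) / N = 0.1697.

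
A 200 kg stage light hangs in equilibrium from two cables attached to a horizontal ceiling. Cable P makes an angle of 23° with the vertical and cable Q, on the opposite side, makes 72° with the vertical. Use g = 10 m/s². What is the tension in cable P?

T_P ≈ 1910 N

Angles from the horizontal: cable P is 90° − 23° = 67°, cable Q is 90° − 72° = 18°.
Weight W = 200 × 10 = 2000 N acts straight down.
Horizontal: T_P cos 67° = T_Q cos 18°  →  T_Q = 0.4108 T_P.
Vertical: T_P sin 67° + T_Q sin 18° = 2000.
Substituting the horizontal relation into the vertical equation gives 1.047 T_P = 2000, so T_P = 1909 N.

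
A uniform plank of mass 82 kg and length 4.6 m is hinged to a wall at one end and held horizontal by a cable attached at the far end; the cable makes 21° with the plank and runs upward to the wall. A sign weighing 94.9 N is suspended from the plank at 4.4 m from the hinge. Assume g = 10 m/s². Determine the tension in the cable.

T ≈ 1400 N

Take torques about the hinge: T sin 21° · 4.6 = 82×10×2.3 + 94.9×4.4 = 2303.6 N·m.
So T = 2303.6 / (0.3584 × 4.6) = 1397.4 N.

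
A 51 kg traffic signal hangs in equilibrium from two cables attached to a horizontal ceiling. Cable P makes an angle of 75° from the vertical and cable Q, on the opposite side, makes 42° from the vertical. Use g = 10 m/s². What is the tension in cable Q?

T_Q ≈ 553 N

Angles from the horizontal: cable P is 90° − 75° = 15°, cable Q is 90° − 42° = 48°.
Weight W = 51 × 10 = 510 N acts straight down.
Horizontal: T_P cos 15° = T_Q cos 48°  →  T_P = 0.6927 T_Q.
Vertical: T_P sin 15° + T_Q sin 48° = 510.
Substituting the horizontal relation into the vertical equation gives 0.9224 T_Q = 510, so T_Q = 552.9 N.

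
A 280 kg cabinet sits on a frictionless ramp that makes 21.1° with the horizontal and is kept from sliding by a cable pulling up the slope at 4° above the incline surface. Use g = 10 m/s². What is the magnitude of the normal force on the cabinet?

N ≈ 2540 N

Take axes along and perpendicular to the incline. Weight components: W sin 21.1° = 1008 N down-slope, W cos 21.1° = 2612 N into the surface.
Along incline: T cos 4° = W sin 21.1° → T = 1010 N.
Perpendicular: N = W cos 21.1° − T sin 4° = 2542 N.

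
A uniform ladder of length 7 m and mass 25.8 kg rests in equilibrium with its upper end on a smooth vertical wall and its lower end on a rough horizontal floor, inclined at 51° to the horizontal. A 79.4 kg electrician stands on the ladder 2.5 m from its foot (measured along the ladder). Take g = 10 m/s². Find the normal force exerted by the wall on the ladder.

Torques about the foot: N_wall · 7 sin 51° = 25.8×10×3.5 cos 51° + 79.4×10×2.5 cos 51° → N_wall = 334.09 N.

N_wall ≈ 334 N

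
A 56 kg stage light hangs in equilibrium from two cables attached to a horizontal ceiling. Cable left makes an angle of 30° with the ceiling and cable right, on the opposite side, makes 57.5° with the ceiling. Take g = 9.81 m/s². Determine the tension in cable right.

Weight W = 56 × 9.81 = 549.4 N acts straight down.
Horizontal: T_left cos 30° = T_right cos 57.5°  →  T_left = 0.6204 T_right.
Vertical: T_left sin 30° + T_right sin 57.5° = 549.4.
Substituting the horizontal relation into the vertical equation gives 1.154 T_right = 549.4, so T_right = 476.2 N.

T_right ≈ 476 N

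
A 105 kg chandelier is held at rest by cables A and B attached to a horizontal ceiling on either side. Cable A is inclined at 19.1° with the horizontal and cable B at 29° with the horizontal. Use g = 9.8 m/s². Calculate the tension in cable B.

Weight W = 105 × 9.8 = 1029 N acts straight down.
Horizontal: T_A cos 19.1° = T_B cos 29°  →  T_A = 0.9256 T_B.
Vertical: T_A sin 19.1° + T_B sin 29° = 1029.
Substituting the horizontal relation into the vertical equation gives 0.7877 T_B = 1029, so T_B = 1306 N.

T_B ≈ 1310 N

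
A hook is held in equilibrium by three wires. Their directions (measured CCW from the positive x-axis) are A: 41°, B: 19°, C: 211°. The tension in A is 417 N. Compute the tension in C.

T_C ≈ 751 N

Resolve: ΣF_x = 417 cos 41° + T_B cos 19° + T_C cos 211° = 0.
        ΣF_y = 417 sin 41° + T_B sin 19° + T_C sin 211° = 0.
The known terms sum to (314.7, 273.6) N, so 0.9455 T_B − 0.8572 T_C = -314.7 and 0.3256 T_B − 0.5150 T_C = -273.6.
Solving simultaneously: T_B = 348.3 N, T_C = 751.3 N.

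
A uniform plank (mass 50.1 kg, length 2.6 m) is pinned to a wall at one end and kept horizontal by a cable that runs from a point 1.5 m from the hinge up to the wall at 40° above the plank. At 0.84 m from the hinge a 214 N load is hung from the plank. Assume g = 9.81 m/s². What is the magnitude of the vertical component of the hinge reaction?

Take torques about the hinge: T sin 40° · 1.5 = 50.1×9.81×1.3 + 214×0.84 = 818.69 N·m.
So T = 818.69 / (0.6428 × 1.5) = 849.1 N.
ΣF_y = 0: H_y = (50.1×9.81 + 214) − T sin 40° = 705.48 − 545.79 = 159.69 N.

|H_y| ≈ 160 N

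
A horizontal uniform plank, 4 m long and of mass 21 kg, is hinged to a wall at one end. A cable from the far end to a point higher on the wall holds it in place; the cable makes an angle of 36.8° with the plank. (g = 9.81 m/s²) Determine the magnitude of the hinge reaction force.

Take torques about the hinge: T sin 36.8° · 4 = 21×9.81×2 = 412.02 N·m.
So T = 412.02 / (0.5990 × 4) = 171.95 N.
ΣF_x = 0: H_x = T cos 36.8° = 137.69 N.
ΣF_y = 0: H_y = (21×9.81) − T sin 36.8° = 206.01 − 103.01 = 103 N.
|H| = √(H_x² + H_y²) = √((137.69)² + (103)²) = 171.95 N.

|H| ≈ 172 N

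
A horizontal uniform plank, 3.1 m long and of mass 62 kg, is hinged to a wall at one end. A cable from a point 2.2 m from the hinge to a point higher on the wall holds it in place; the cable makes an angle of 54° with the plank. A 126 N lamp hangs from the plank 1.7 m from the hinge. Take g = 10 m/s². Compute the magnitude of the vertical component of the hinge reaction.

Take torques about the hinge: T sin 54° · 2.2 = 62×10×1.55 + 126×1.7 = 1175.2 N·m.
So T = 1175.2 / (0.8090 × 2.2) = 660.29 N.
ΣF_y = 0: H_y = (62×10 + 126) − T sin 54° = 746 − 534.18 = 211.82 N.

|H_y| ≈ 212 N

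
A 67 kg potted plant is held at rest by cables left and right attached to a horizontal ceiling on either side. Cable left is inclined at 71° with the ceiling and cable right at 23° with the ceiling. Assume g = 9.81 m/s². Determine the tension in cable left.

T_left ≈ 606 N

Weight W = 67 × 9.81 = 657.3 N acts straight down.
Horizontal: T_left cos 71° = T_right cos 23°  →  T_right = 0.3537 T_left.
Vertical: T_left sin 71° + T_right sin 23° = 657.3.
Substituting the horizontal relation into the vertical equation gives 1.084 T_left = 657.3, so T_left = 606.5 N.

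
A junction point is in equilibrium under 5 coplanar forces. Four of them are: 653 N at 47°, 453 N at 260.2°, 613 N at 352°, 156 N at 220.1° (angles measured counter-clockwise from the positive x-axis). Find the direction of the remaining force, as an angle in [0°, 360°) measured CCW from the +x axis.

Sum the known components: ΣF_x = 855.9 N, ΣF_y = -154.6 N.
For equilibrium the remaining force must supply (−ΣF_x, −ΣF_y) = (-855.9, 154.6) N.
Magnitude = √((-855.9)² + (154.6)²) = 869.8 N; direction = atan2(154.6, -855.9) = 169.8°.

θ ≈ 170°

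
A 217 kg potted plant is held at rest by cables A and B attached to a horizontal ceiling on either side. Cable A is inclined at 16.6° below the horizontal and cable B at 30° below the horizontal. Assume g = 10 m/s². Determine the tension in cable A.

T_A ≈ 2590 N

Weight W = 217 × 10 = 2170 N acts straight down.
Horizontal: T_A cos 16.6° = T_B cos 30°  →  T_B = 1.107 T_A.
Vertical: T_A sin 16.6° + T_B sin 30° = 2170.
Substituting the horizontal relation into the vertical equation gives 0.839 T_A = 2170, so T_A = 2586 N.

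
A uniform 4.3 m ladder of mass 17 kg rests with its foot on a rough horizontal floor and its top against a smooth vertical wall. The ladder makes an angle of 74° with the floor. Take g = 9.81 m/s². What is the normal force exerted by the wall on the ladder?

N_wall ≈ 23.9 N

Torques about the foot: N_wall · 4.3 sin 74° = 17×9.81×2.15 cos 74° → N_wall = 23.91 N.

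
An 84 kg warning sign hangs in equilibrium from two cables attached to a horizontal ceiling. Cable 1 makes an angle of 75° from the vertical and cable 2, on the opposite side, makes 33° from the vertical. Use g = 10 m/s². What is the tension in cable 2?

Angles from the horizontal: cable 1 is 90° − 75° = 15°, cable 2 is 90° − 33° = 57°.
Weight W = 84 × 10 = 840 N acts straight down.
Horizontal: T_1 cos 15° = T_2 cos 57°  →  T_1 = 0.5639 T_2.
Vertical: T_1 sin 15° + T_2 sin 57° = 840.
Substituting the horizontal relation into the vertical equation gives 0.9846 T_2 = 840, so T_2 = 853.1 N.

T_2 ≈ 853 N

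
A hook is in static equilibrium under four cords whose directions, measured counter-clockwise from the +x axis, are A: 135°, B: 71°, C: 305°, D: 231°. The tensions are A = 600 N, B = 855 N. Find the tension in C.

T_C ≈ 925 N

Resolve: ΣF_x = 600 cos 135° + 855 cos 71° + T_C cos 305° + T_D cos 231° = 0.
        ΣF_y = 600 sin 135° + 855 sin 71° + T_C sin 305° + T_D sin 231° = 0.
The known terms sum to (-145.9, 1233) N, so 0.5736 T_C − 0.6293 T_D = 145.9 and -0.8192 T_C − 0.7771 T_D = -1233.
Solving simultaneously: T_C = 925 N, T_D = 611.2 N.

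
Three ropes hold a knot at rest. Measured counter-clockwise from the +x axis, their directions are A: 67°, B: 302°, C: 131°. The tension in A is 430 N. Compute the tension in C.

Resolve: ΣF_x = 430 cos 67° + T_B cos 302° + T_C cos 131° = 0.
        ΣF_y = 430 sin 67° + T_B sin 302° + T_C sin 131° = 0.
The known terms sum to (168, 395.8) N, so 0.5299 T_B − 0.6561 T_C = -168 and -0.8480 T_B + 0.7547 T_C = -395.8.
Solving simultaneously: T_B = 2471 N, T_C = 2252 N.

T_C ≈ 2250 N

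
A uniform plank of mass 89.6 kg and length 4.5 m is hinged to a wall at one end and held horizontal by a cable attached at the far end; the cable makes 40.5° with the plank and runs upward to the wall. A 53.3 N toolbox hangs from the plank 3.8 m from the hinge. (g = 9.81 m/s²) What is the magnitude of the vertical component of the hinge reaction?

Take torques about the hinge: T sin 40.5° · 4.5 = 89.6×9.81×2.25 + 53.3×3.8 = 2180.2 N·m.
So T = 2180.2 / (0.6494 × 4.5) = 746.01 N.
ΣF_y = 0: H_y = (89.6×9.81 + 53.3) − T sin 40.5° = 932.28 − 484.5 = 447.78 N.

|H_y| ≈ 448 N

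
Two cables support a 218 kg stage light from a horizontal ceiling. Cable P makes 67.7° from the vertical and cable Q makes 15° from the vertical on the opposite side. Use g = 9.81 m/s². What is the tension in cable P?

T_P ≈ 558 N

Angles from the horizontal: cable P is 90° − 67.7° = 22.3°, cable Q is 90° − 15° = 75°.
Weight W = 218 × 9.81 = 2139 N acts straight down.
Horizontal: T_P cos 22.3° = T_Q cos 75°  →  T_Q = 3.575 T_P.
Vertical: T_P sin 22.3° + T_Q sin 75° = 2139.
Substituting the horizontal relation into the vertical equation gives 3.832 T_P = 2139, so T_P = 558 N.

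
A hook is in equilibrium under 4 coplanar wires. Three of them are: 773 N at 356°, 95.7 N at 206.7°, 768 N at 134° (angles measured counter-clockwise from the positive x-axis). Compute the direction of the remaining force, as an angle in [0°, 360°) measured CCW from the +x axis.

θ ≈ 252°

Sum the known components: ΣF_x = 152.1 N, ΣF_y = 455.5 N.
For equilibrium the remaining force must supply (−ΣF_x, −ΣF_y) = (-152.1, -455.5) N.
Magnitude = √((-152.1)² + (-455.5)²) = 480.3 N; direction = atan2(-455.5, -152.1) = 251.5°.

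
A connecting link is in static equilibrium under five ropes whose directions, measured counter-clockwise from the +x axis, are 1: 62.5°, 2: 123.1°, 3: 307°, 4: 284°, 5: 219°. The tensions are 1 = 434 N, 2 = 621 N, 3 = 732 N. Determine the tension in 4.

Resolve: ΣF_x = 434 cos 62.5° + 621 cos 123.1° + 732 cos 307° + T_4 cos 284° + T_5 cos 219° = 0.
        ΣF_y = 434 sin 62.5° + 621 sin 123.1° + 732 sin 307° + T_4 sin 284° + T_5 sin 219° = 0.
The known terms sum to (301.8, 320.6) N, so 0.2419 T_4 − 0.7771 T_5 = -301.8 and -0.9703 T_4 − 0.6293 T_5 = -320.6.
Solving simultaneously: T_4 = 65.33 N, T_5 = 408.7 N.

T_4 ≈ 65.3 N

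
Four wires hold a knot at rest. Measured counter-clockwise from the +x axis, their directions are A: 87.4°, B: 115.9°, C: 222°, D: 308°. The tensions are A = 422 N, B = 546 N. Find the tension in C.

T_C ≈ 390 N

Resolve: ΣF_x = 422 cos 87.4° + 546 cos 115.9° + T_C cos 222° + T_D cos 308° = 0.
        ΣF_y = 422 sin 87.4° + 546 sin 115.9° + T_C sin 222° + T_D sin 308° = 0.
The known terms sum to (-219.4, 912.7) N, so -0.7431 T_C + 0.6157 T_D = 219.4 and -0.6691 T_C − 0.7880 T_D = -912.7.
Solving simultaneously: T_C = 390 N, T_D = 827.1 N.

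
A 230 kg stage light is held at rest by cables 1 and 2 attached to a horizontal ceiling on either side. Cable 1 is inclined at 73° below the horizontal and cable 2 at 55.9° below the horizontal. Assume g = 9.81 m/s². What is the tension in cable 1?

T_1 ≈ 1630 N

Weight W = 230 × 9.81 = 2256 N acts straight down.
Horizontal: T_1 cos 73° = T_2 cos 55.9°  →  T_2 = 0.5215 T_1.
Vertical: T_1 sin 73° + T_2 sin 55.9° = 2256.
Substituting the horizontal relation into the vertical equation gives 1.388 T_1 = 2256, so T_1 = 1625 N.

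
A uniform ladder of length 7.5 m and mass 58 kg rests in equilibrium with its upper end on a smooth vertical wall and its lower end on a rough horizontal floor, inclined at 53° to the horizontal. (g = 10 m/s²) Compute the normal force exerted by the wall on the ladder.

Torques about the foot: N_wall · 7.5 sin 53° = 58×10×3.75 cos 53° → N_wall = 218.53 N.

N_wall ≈ 219 N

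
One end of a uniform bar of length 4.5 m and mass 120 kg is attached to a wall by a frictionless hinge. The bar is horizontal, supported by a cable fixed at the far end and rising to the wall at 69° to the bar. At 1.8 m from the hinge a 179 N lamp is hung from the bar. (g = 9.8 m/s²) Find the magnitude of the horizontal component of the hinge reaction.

H_x ≈ 253 N

Take torques about the hinge: T sin 69° · 4.5 = 120×9.8×2.25 + 179×1.8 = 2968.2 N·m.
So T = 2968.2 / (0.9336 × 4.5) = 706.53 N.
ΣF_x = 0: H_x = T cos 69° = 253.2 N.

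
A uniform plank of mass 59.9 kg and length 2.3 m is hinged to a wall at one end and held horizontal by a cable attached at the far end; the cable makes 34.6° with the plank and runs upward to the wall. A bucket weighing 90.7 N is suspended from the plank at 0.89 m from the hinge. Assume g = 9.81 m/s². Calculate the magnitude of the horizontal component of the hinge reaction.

Take torques about the hinge: T sin 34.6° · 2.3 = 59.9×9.81×1.15 + 90.7×0.89 = 756.48 N·m.
So T = 756.48 / (0.5678 × 2.3) = 579.22 N.
ΣF_x = 0: H_x = T cos 34.6° = 476.78 N.

H_x ≈ 477 N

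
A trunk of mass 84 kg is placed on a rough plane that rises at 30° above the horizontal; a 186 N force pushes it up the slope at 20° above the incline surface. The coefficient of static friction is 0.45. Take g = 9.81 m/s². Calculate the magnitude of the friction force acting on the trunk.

f ≈ 237 N

Axes along / perpendicular to the incline. W sin 30° = 412 N down-slope; W cos 30° = 713.6 N into the surface.
Perpendicular: N = W cos 30° − P sin 20° = 713.6 − 63.62 = 650 N.
Along incline: P cos 20° + f = W sin 30° (friction acts up-slope) → f = 412 − 174.8 = 237.2 N.
|f| = 237.2 N ≤ μN = 292.5 N, so the trunk is indeed static.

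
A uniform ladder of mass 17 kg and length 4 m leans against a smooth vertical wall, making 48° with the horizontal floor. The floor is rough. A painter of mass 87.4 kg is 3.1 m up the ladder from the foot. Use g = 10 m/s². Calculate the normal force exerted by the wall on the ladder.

Torques about the foot: N_wall · 4 sin 48° = 17×10×2 cos 48° + 87.4×10×3.1 cos 48° → N_wall = 686.42 N.

N_wall ≈ 686 N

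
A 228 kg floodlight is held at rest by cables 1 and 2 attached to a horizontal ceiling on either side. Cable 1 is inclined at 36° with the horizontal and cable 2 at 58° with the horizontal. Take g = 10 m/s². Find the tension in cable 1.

Weight W = 228 × 10 = 2280 N acts straight down.
Horizontal: T_1 cos 36° = T_2 cos 58°  →  T_2 = 1.527 T_1.
Vertical: T_1 sin 36° + T_2 sin 58° = 2280.
Substituting the horizontal relation into the vertical equation gives 1.882 T_1 = 2280, so T_1 = 1211 N.

T_1 ≈ 1210 N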